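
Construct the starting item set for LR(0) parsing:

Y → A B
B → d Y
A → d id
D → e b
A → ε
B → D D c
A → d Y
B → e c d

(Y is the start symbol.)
First, augment the grammar with Y' → Y
I₀ = CLOSURE({ [Y' → . Y] }):
  [Y' → . Y] has the dot before Y: add [Y → . A B]
  [Y → . A B] has the dot before A: add [A → . d id], [A → .], [A → . d Y]
No further items can be added.

I₀ = { [A → . d Y], [A → . d id], [A → .], [Y → . A B], [Y' → . Y] }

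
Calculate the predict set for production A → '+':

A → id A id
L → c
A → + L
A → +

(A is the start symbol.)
{ '+' }

PREDICT(A → '+') = (FIRST(RHS) \ {ε}) ∪ (FOLLOW(A) if ε ∈ FIRST(RHS), i.e. RHS ⇒* ε)
FIRST('+') = { '+' }
ε ∉ FIRST('+'), so FOLLOW(A) is not added.
PREDICT(A → '+') = { '+' }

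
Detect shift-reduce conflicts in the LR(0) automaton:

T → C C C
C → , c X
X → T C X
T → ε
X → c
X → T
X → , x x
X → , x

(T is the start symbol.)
Augment with T' → T and build the canonical LR(0) collection (I0 = CLOSURE({[T' → . T]}), then GOTO on every symbol after a dot until no new states appear). It has 15 states:
  I0: { [C → . , c X], [T → . C C C], [T → .], [T' → . T] }  — shift, reduce
  I1: { [C → , . c X] }  — shift
  I2: { [C → . , c X], [T → C . C C] }  — shift
  I3: { [T' → T .] }  — accept
  I4: { [C → . , c X], [T → C C . C] }  — shift
  I5: { [T → C C C .] }  — reduce
  I6: { [C → , c . X], [C → . , c X], [T → . C C C], [T → .], [X → . , x x], [X → . , x], [X → . T C X], [X → . T], [X → . c] }  — shift, reduce
  I7: { [C → , . c X], [X → , . x x], [X → , . x] }  — shift
  I8: { [C → . , c X], [X → T . C X], [X → T .] }  — shift, reduce
  I9: { [C → , c X .] }  — reduce
  I10: { [X → c .] }  — reduce
  I11: { [C → . , c X], [T → . C C C], [T → .], [X → . , x x], [X → . , x], [X → . T C X], [X → . T], [X → . c], [X → T C . X] }  — shift, reduce
  I12: { [X → T C X .] }  — reduce
  I13: { [X → , x . x], [X → , x .] }  — shift, reduce
  I14: { [X → , x x .] }  — reduce

I0 contains reduce item [T → .] and shift item [C → . , c X] — shift-reduce conflict.
I6 contains reduce item [T → .] and shift items [C → . , c X], [X → . , x], [X → . , x x], [X → . c] — shift-reduce conflict.
I8 contains reduce item [X → T .] and shift item [C → . , c X] — shift-reduce conflict.
I11 contains reduce item [T → .] and shift items [C → . , c X], [X → . , x], [X → . , x x], [X → . c] — shift-reduce conflict.
I13 contains reduce item [X → , x .] and shift item [X → , x . x] — shift-reduce conflict.

Answer: Yes — I0: [T → .] vs [C → . , c X]; I6: [T → .] vs [C → . , c X]; I8: [X → T .] vs [C → . , c X]; I11: [T → .] vs [C → . , c X]; I13: [X → , x .] vs [X → , x . x]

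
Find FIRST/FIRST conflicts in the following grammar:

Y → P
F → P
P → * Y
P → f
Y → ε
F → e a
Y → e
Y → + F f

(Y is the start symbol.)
A FIRST/FIRST conflict occurs when two productions N → α and N → β for the same non-terminal have FIRST(α) ∩ FIRST(β) ≠ ∅ (with ε ∈ FIRST of a nullable right-hand side, so two nullable alternatives also conflict).

FIRST sets of the non-terminals at (or reachable through a nullable prefix from) the front of some alternative:
  FIRST(P) = { '*', 'f' }

Productions for Y:
  Y → P: FIRST = { '*', 'f' }
  Y → ε: FIRST = { ε }
  Y → e: FIRST = { 'e' }
  Y → + F f: FIRST = { '+' }
Productions for F:
  F → P: FIRST = { '*', 'f' }
  F → e a: FIRST = { 'e' }
Productions for P:
  P → * Y: FIRST = { '*' }
  P → f: FIRST = { 'f' }

All alternatives of each non-terminal have pairwise disjoint FIRST sets.

Answer: No FIRST/FIRST conflicts.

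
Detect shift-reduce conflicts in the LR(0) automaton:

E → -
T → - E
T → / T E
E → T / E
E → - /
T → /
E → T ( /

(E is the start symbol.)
A shift-reduce conflict occurs when an LR(0) state has both:
  - a complete (reduce) item [A → α .] (dot at the end), and
  - a shift item [B → β . c γ] (dot before a terminal).

Augment with E' → E and build the canonical LR(0) collection (I0 = CLOSURE({[E' → . E]}), then GOTO on every symbol after a dot until no new states appear). It has 14 states:
  I0: { [E → . - /], [E → . -], [E → . T ( /], [E → . T / E], [E' → . E], [T → . - E], [T → . / T E], [T → . /] }  — shift
  I1: { [E → - . /], [E → - .], [E → . - /], [E → . -], [E → . T ( /], [E → . T / E], [T → - . E], [T → . - E], [T → . / T E], [T → . /] }  — shift, reduce
  I2: { [T → . - E], [T → . / T E], [T → . /], [T → / . T E], [T → / .] }  — shift, reduce
  I3: { [E' → E .] }  — accept
  I4: { [E → T . ( /], [E → T . / E] }  — shift
  I5: { [E → T ( . /] }  — shift
  I6: { [E → . - /], [E → . -], [E → . T ( /], [E → . T / E], [E → T / . E], [T → . - E], [T → . / T E], [T → . /] }  — shift
  I7: { [E → T / E .] }  — reduce
  I8: { [E → T ( / .] }  — reduce
  I9: { [E → . - /], [E → . -], [E → . T ( /], [E → . T / E], [T → - . E], [T → . - E], [T → . / T E], [T → . /] }  — shift
  I10: { [E → . - /], [E → . -], [E → . T ( /], [E → . T / E], [T → . - E], [T → . / T E], [T → . /], [T → / T . E] }  — shift
  I11: { [T → / T E .] }  — reduce
  I12: { [T → - E .] }  — reduce
  I13: { [E → - / .], [T → . - E], [T → . / T E], [T → . /], [T → / . T E], [T → / .] }  — shift, 2 reduces

I1 contains reduce item [E → - .] and shift items [E → . -], [E → . - /], [E → - . /], [T → . - E], [T → . /], [T → . / T E] — shift-reduce conflict.
I2 contains reduce item [T → / .] and shift items [T → . - E], [T → . /], [T → . / T E] — shift-reduce conflict.
I13 contains reduce items [E → - / .], [T → / .] and shift items [T → . - E], [T → . /], [T → . / T E] — shift-reduce conflict.

Answer: Yes — I1: [E → - .] vs [E → . -]; I2: [T → / .] vs [T → . - E]; I13: [E → - / .] vs [T → . - E]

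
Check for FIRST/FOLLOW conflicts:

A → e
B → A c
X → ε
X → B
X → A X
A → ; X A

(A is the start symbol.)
Yes. X → B with FOLLOW(X) on { ';', 'e' }; X → A X with FOLLOW(X) on { ';', 'e' }

Nullable non-terminals: X.
FIRST sets used below: FIRST(B) = { ';', 'e' }, FIRST(A) = { ';', 'e' }

X: nullable alternative(s) X → ε; FOLLOW(X) = { ';', 'e' }
  X → ε: FIRST \ {ε} = { } — this is the only nullable alternative, skip
  X → B: FIRST \ {ε} = { ';', 'e' } — overlaps FOLLOW(X) on { ';', 'e' }: CONFLICT
  X → A X: FIRST \ {ε} = { ';', 'e' } — overlaps FOLLOW(X) on { ';', 'e' }: CONFLICT

A, B have no nullable alternative, so no FIRST/FOLLOW check is needed there.

So the grammar has 2 FIRST/FOLLOW conflicts (marked CONFLICT above).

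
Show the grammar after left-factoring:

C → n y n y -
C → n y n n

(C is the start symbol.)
C → n y n C'
C' → y -
C' → n

Left-factoring transforms A → αβ₁ | αβ₂ into A → αA' and A' → β₁ | β₂
(α is the longest common prefix among the alternatives). Repeat until
no nonterminal has two alternatives with a common prefix.

Round 1: C has alternatives sharing prefix 'n y n'. Introduce C': C → n y n C'
  Add: C' → y -
  Add: C' → n

No remaining common prefixes — done.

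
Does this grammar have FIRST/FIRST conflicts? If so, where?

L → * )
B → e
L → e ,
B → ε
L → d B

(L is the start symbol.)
A FIRST/FIRST conflict occurs when two productions N → α and N → β for the same non-terminal have FIRST(α) ∩ FIRST(β) ≠ ∅ (with ε ∈ FIRST of a nullable right-hand side, so two nullable alternatives also conflict).

Productions for L:
  L → * ): FIRST = { '*' }
  L → e ,: FIRST = { 'e' }
  L → d B: FIRST = { 'd' }
Productions for B:
  B → e: FIRST = { 'e' }
  B → ε: FIRST = { ε }

All alternatives of each non-terminal have pairwise disjoint FIRST sets.

Answer: No FIRST/FIRST conflicts.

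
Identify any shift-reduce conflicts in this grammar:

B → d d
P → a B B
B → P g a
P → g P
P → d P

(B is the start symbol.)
Yes — I9: [B → d d .] vs [P → . a B B]

Augment with B' → B and build the canonical LR(0) collection (I0 = CLOSURE({[B' → . B]}), then GOTO on every symbol after a dot until no new states appear). It has 14 states:
  I0: { [B → . P g a], [B → . d d], [B' → . B], [P → . a B B], [P → . d P], [P → . g P] }  — shift
  I1: { [B' → B .] }  — accept
  I2: { [B → P . g a] }  — shift
  I3: { [B → . P g a], [B → . d d], [P → . a B B], [P → . d P], [P → . g P], [P → a . B B] }  — shift
  I4: { [B → d . d], [P → . a B B], [P → . d P], [P → . g P], [P → d . P] }  — shift
  I5: { [P → . a B B], [P → . d P], [P → . g P], [P → g . P] }  — shift
  I6: { [P → g P .] }  — reduce
  I7: { [P → . a B B], [P → . d P], [P → . g P], [P → d . P] }  — shift
  I8: { [P → d P .] }  — reduce
  I9: { [B → d d .], [P → . a B B], [P → . d P], [P → . g P], [P → d . P] }  — shift, reduce
  I10: { [B → . P g a], [B → . d d], [P → . a B B], [P → . d P], [P → . g P], [P → a B . B] }  — shift
  I11: { [P → a B B .] }  — reduce
  I12: { [B → P g . a] }  — shift
  I13: { [B → P g a .] }  — reduce

I9 contains reduce item [B → d d .] and shift items [P → . a B B], [P → . d P], [P → . g P] — shift-reduce conflict.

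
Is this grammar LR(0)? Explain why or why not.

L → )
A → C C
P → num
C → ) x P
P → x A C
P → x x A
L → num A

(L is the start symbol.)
Yes, the grammar is LR(0)

A grammar is LR(0) if no state in the canonical LR(0) collection has:
  - both a shift item (dot before a terminal) and a complete item (shift-reduce conflict), or
  - two or more complete items (reduce-reduce conflict; the accept item [L' → L .] counts as a complete item here).

Augment with L' → L and build the canonical LR(0) collection (I0 = CLOSURE({[L' → . L]}), then GOTO on every symbol after a dot until no new states appear). It has 16 states:
  I0: { [L → . )], [L → . num A], [L' → . L] }  — shift
  I1: { [L → ) .] }  — reduce
  I2: { [L' → L .] }  — accept
  I3: { [A → . C C], [C → . ) x P], [L → num . A] }  — shift
  I4: { [C → ) . x P] }  — shift
  I5: { [L → num A .] }  — reduce
  I6: { [A → C . C], [C → . ) x P] }  — shift
  I7: { [A → C C .] }  — reduce
  I8: { [C → ) x . P], [P → . num], [P → . x A C], [P → . x x A] }  — shift
  I9: { [C → ) x P .] }  — reduce
  I10: { [P → num .] }  — reduce
  I11: { [A → . C C], [C → . ) x P], [P → x . A C], [P → x . x A] }  — shift
  I12: { [C → . ) x P], [P → x A . C] }  — shift
  I13: { [A → . C C], [C → . ) x P], [P → x x . A] }  — shift
  I14: { [P → x x A .] }  — reduce
  I15: { [P → x A C .] }  — reduce

Every state is either a pure shift/goto state or contains exactly one complete item and nothing to shift — no conflicts. The grammar is LR(0).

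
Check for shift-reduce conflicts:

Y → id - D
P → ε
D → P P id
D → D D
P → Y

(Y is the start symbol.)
Augment with Y' → Y and build the canonical LR(0) collection (I0 = CLOSURE({[Y' → . Y]}), then GOTO on every symbol after a dot until no new states appear). It has 10 states:
  I0: { [Y → . id - D], [Y' → . Y] }  — shift
  I1: { [Y' → Y .] }  — accept
  I2: { [Y → id . - D] }  — shift
  I3: { [D → . D D], [D → . P P id], [P → . Y], [P → .], [Y → . id - D], [Y → id - . D] }  — shift, reduce
  I4: { [D → . D D], [D → . P P id], [D → D . D], [P → . Y], [P → .], [Y → . id - D], [Y → id - D .] }  — shift, 2 reduces
  I5: { [D → P . P id], [P → . Y], [P → .], [Y → . id - D] }  — shift, reduce
  I6: { [P → Y .] }  — reduce
  I7: { [D → P P . id] }  — shift
  I8: { [D → P P id .] }  — reduce
  I9: { [D → . D D], [D → . P P id], [D → D . D], [D → D D .], [P → . Y], [P → .], [Y → . id - D] }  — shift, 2 reduces

I3 contains reduce item [P → .] and shift item [Y → . id - D] — shift-reduce conflict.
I4 contains reduce items [P → .], [Y → id - D .] and shift item [Y → . id - D] — shift-reduce conflict.
I5 contains reduce item [P → .] and shift item [Y → . id - D] — shift-reduce conflict.
I9 contains reduce items [D → D D .], [P → .] and shift item [Y → . id - D] — shift-reduce conflict.

Answer: Yes — I3: [P → .] vs [Y → . id - D]; I4: [P → .] vs [Y → . id - D]; I5: [P → .] vs [Y → . id - D]; I9: [D → D D .] vs [Y → . id - D]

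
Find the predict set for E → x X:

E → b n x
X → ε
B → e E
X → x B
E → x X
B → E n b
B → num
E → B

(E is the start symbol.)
{ 'x' }

PREDICT(E → x X) = (FIRST(RHS) \ {ε}) ∪ (FOLLOW(E) if ε ∈ FIRST(RHS), i.e. RHS ⇒* ε)
FIRST(x X) = { 'x' }
ε ∉ FIRST(x X), so FOLLOW(E) is not added.
PREDICT(E → x X) = { 'x' }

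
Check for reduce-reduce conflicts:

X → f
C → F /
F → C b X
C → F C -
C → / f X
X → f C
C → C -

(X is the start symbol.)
Augment with X' → X and build the canonical LR(0) collection (I0 = CLOSURE({[X' → . X]}), then GOTO on every symbol after a dot until no new states appear). It has 14 states:
  I0: { [X → . f C], [X → . f], [X' → . X] }  — shift
  I1: { [X' → X .] }  — accept
  I2: { [C → . / f X], [C → . C -], [C → . F /], [C → . F C -], [F → . C b X], [X → f . C], [X → f .] }  — shift, reduce
  I3: { [C → / . f X] }  — shift
  I4: { [C → C . -], [F → C . b X], [X → f C .] }  — shift, reduce
  I5: { [C → . / f X], [C → . C -], [C → . F /], [C → . F C -], [C → F . /], [C → F . C -], [F → . C b X] }  — shift
  I6: { [C → / . f X], [C → F / .] }  — shift, reduce
  I7: { [C → C . -], [C → F C . -], [F → C . b X] }  — shift
  I8: { [C → C - .], [C → F C - .] }  — 2 reduces
  I9: { [F → C b . X], [X → . f C], [X → . f] }  — shift
  I10: { [F → C b X .] }  — reduce
  I11: { [C → / f . X], [X → . f C], [X → . f] }  — shift
  I12: { [C → / f X .] }  — reduce
  I13: { [C → C - .] }  — reduce

I8 contains complete items [C → C - .], [C → F C - .] — reduce-reduce conflict.

Answer: Yes — I8: [C → C - .] vs [C → F C - .]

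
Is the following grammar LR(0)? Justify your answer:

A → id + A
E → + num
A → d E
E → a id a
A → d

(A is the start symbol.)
No. Shift-reduce conflict between [A → d .] and [E → . + num]

A grammar is LR(0) if no state in the canonical LR(0) collection has:
  - both a shift item (dot before a terminal) and a complete item (shift-reduce conflict), or
  - two or more complete items (reduce-reduce conflict; the accept item [A' → A .] counts as a complete item here).

Augment with A' → A and build the canonical LR(0) collection (I0 = CLOSURE({[A' → . A]}), then GOTO on every symbol after a dot until no new states appear). It has 12 states:
  I0: { [A → . d E], [A → . d], [A → . id + A], [A' → . A] }  — shift
  I1: { [A' → A .] }  — accept
  I2: { [A → d . E], [A → d .], [E → . + num], [E → . a id a] }  — shift, reduce
  I3: { [A → id . + A] }  — shift
  I4: { [A → . d E], [A → . d], [A → . id + A], [A → id + . A] }  — shift
  I5: { [A → id + A .] }  — reduce
  I6: { [E → + . num] }  — shift
  I7: { [A → d E .] }  — reduce
  I8: { [E → a . id a] }  — shift
  I9: { [E → a id . a] }  — shift
  I10: { [E → a id a .] }  — reduce
  I11: { [E → + num .] }  — reduce

Conflict in state I2:
  Shift-reduce conflict between [A → d .] and [E → . + num]
So the grammar is NOT LR(0).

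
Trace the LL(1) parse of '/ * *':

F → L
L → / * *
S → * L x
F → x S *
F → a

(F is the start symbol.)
Stack is shown with the top on the left.

Stack    Input    Action
------------------------
F $      / * * $  output F → L
L $      / * * $  output L → / * *
/ * * $  / * * $  match '/'
* * $    * * $    match '*'
* $      * $      match '*'
$        $        accept

The string is accepted.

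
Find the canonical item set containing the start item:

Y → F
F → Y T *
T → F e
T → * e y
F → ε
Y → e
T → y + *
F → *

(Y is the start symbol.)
First, augment the grammar with Y' → Y
I₀ = CLOSURE({ [Y' → . Y] }):
  [Y' → . Y] has the dot before Y: add [Y → . F], [Y → . e]
  [Y → . F] has the dot before F: add [F → . Y T *], [F → .], [F → . *]
No further items can be added.

I₀ = { [F → . *], [F → . Y T *], [F → .], [Y → . F], [Y → . e], [Y' → . Y] }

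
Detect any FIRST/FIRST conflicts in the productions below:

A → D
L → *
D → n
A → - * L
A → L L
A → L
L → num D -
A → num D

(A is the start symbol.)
FIRST sets of the non-terminals at (or reachable through a nullable prefix from) the front of some alternative:
  FIRST(D) = { 'n' }
  FIRST(L) = { '*', 'num' }

Productions for A:
  A → D: FIRST = { 'n' }
  A → - * L: FIRST = { '-' }
  A → L L: FIRST = { '*', 'num' }
  A → L: FIRST = { '*', 'num' }
  A → num D: FIRST = { 'num' }
Productions for L:
  L → *: FIRST = { '*' }
  L → num D -: FIRST = { 'num' }
D has only one production, so no FIRST/FIRST conflict is possible there.

Conflict for A: A → L L and A → L
  Overlap: { '*', 'num' }
Conflict for A: A → L L and A → num D
  Overlap: { 'num' }
Conflict for A: A → L and A → num D
  Overlap: { 'num' }

Answer: Yes. A → L L / A → L on { '*', 'num' }; A → L L / A → num D on { 'num' }; A → L / A → num D on { 'num' }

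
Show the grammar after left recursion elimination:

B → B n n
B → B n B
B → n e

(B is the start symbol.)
B → n e B'
B' → n n B'
B' → n B B'
B' → ε

B is directly left-recursive. The standard transformation for
  A → A α₁ | ... | A α_m | β₁ | ... | β_n
is
  A  → β₁ A' | ... | β_n A'
  A' → α₁ A' | ... | α_m A' | ε

B → n e becomes B → n e B'
B → B n n becomes B' → n n B'
B → B n B becomes B' → n B B'
Add B' → ε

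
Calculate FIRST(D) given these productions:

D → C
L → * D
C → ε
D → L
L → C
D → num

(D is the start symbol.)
{ '*', 'num', ε }

To compute FIRST(D), examine every production with D on the left-hand side, reading each right-hand side left to right until a non-nullable symbol is reached.

FIRST sets of the other non-terminals involved (by the same procedure, iterated to a fixed point):
  FIRST(C) = { ε }
  FIRST(L) = { '*', ε }

From D → C:
  - C is a non-terminal: add FIRST(C) \ {ε} = { }
    C is nullable and nothing follows, so the whole right-hand side can vanish: ε ∈ FIRST(D)
From D → L:
  - L is a non-terminal: add FIRST(L) \ {ε} = { '*' }
    L is nullable and nothing follows, so the whole right-hand side can vanish: ε ∈ FIRST(D)
From D → num:
  - num is a terminal: add 'num' and stop

Collecting: FIRST(D) = { '*', 'num', ε }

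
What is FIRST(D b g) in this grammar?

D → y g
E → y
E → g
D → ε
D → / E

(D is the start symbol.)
{ '/', 'b', 'y' }

FIRST sets of the non-terminals involved (from the grammar, by fixed-point iteration):
  FIRST(D) = { '/', 'y', ε }

To compute FIRST(D b g), process the symbols left to right:
Symbol D is a non-terminal. Add FIRST(D) \ {ε} = { '/', 'y' }
D is nullable (ε ∈ FIRST(D)), continue to the next symbol.
Symbol b is a terminal. Add 'b' and stop.
FIRST(D b g) = { '/', 'b', 'y' }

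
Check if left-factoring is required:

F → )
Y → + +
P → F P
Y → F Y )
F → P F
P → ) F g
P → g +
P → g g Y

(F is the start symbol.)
Yes, P has productions with common prefix 'g'

Left-factoring is needed when two productions for the same non-terminal
share a common prefix on the right-hand side.

Productions for F:
  F → )
  F → P F
Productions for Y:
  Y → + +
  Y → F Y )
Productions for P:
  P → F P
  P → ) F g
  P → g +
  P → g g Y

Found common prefix 'g' in productions for P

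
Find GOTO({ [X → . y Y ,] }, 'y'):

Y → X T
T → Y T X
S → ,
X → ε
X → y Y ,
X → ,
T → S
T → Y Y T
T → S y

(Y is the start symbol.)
GOTO(I, 'y') = CLOSURE({ [A → αX.β] : [A → α.Xβ] ∈ I, X = 'y' })

Items with dot before 'y', with the dot advanced:
  [X → . y Y ,] → [X → y . Y ,]
Closure of the advanced items:
  [X → y . Y ,] has the dot before Y: add [Y → . X T]
  [Y → . X T] has the dot before X: add [X → .], [X → . y Y ,], [X → . ,]

GOTO = { [X → . ,], [X → . y Y ,], [X → .], [X → y . Y ,], [Y → . X T] }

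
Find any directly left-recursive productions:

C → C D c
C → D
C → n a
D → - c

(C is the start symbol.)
C → C D c: LEFT RECURSIVE (starts with C)
C → D: starts with D
C → n a: starts with n
D → - c: starts with '-'

The grammar has direct left recursion on: C.

Answer: Yes, C is left-recursive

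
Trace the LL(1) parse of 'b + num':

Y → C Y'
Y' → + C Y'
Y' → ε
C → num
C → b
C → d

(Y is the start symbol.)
LL(1) parsing maintains a stack (initially the start symbol over $) and the input. At each step: if the stack top is a terminal, match it against the current input token; if it is a non-terminal N, replace it with the RHS of M[N, lookahead] (the unique production whose predict set contains the lookahead).

Stack is shown with the top on the left.

Stack     Input      Action
---------------------------
Y $       b + num $  output Y → C Y'
C Y' $    b + num $  output C → b
b Y' $    b + num $  match 'b'
Y' $      + num $    output Y' → + C Y'
+ C Y' $  + num $    match '+'
C Y' $    num $      output C → num
num Y' $  num $      match 'num'
Y' $      $          output Y' → ε
$         $          accept

The string is accepted.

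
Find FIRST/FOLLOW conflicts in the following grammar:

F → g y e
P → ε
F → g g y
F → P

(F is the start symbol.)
A FIRST/FOLLOW conflict occurs when a non-terminal N has a nullable alternative N → β (β ⇒* ε) and another alternative N → α with FIRST(α) ∩ FOLLOW(N) ≠ ∅: on such a lookahead the parser cannot decide between expanding α and letting N vanish via β.

Nullable non-terminals: F, P.
FIRST sets used below: FIRST(P) = { ε }

F: nullable alternative(s) F → P; FOLLOW(F) = { $ }
  F → g y e: FIRST \ {ε} = { 'g' } — disjoint from FOLLOW(F)
  F → g g y: FIRST \ {ε} = { 'g' } — disjoint from FOLLOW(F)
  F → P: FIRST \ {ε} = { } — this is the only nullable alternative, skip
P has a nullable alternative but only one production, so nothing to check.

No FIRST/FOLLOW conflicts found.

Answer: No FIRST/FOLLOW conflicts.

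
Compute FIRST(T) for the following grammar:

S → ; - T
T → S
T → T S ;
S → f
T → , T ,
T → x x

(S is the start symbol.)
To compute FIRST(T), examine every production with T on the left-hand side, reading each right-hand side left to right until a non-nullable symbol is reached.

FIRST sets of the other non-terminals involved (by the same procedure, iterated to a fixed point):
  FIRST(S) = { ';', 'f' }

From T → S:
  - S is a non-terminal: add FIRST(S) \ {ε} = { ';', 'f' }
    S is not nullable, so stop
From T → T S ;:
  - T is the symbol being defined: contributes nothing new
    T is not nullable, so stop
From T → , T ,:
  - ',' is a terminal: add ',' and stop
From T → x x:
  - x is a terminal: add 'x' and stop

Collecting: FIRST(T) = { ',', ';', 'f', 'x' }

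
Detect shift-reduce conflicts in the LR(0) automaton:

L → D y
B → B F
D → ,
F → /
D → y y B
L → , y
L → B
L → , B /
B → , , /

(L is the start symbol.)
A shift-reduce conflict occurs when an LR(0) state has both:
  - a complete (reduce) item [A → α .] (dot at the end), and
  - a shift item [B → β . c γ] (dot before a terminal).

Augment with L' → L and build the canonical LR(0) collection (I0 = CLOSURE({[L' → . L]}), then GOTO on every symbol after a dot until no new states appear). It has 18 states:
  I0: { [B → . , , /], [B → . B F], [D → . ,], [D → . y y B], [L → . , B /], [L → . , y], [L → . B], [L → . D y], [L' → . L] }  — shift
  I1: { [B → , . , /], [B → . , , /], [B → . B F], [D → , .], [L → , . B /], [L → , . y] }  — shift, reduce
  I2: { [B → B . F], [F → . /], [L → B .] }  — shift, reduce
  I3: { [L → D . y] }  — shift
  I4: { [L' → L .] }  — accept
  I5: { [D → y . y B] }  — shift
  I6: { [B → . , , /], [B → . B F], [D → y y . B] }  — shift
  I7: { [B → , . , /] }  — shift
  I8: { [B → B . F], [D → y y B .], [F → . /] }  — shift, reduce
  I9: { [F → / .] }  — reduce
  I10: { [B → B F .] }  — reduce
  I11: { [B → , , . /] }  — shift
  I12: { [B → , , / .] }  — reduce
  I13: { [L → D y .] }  — reduce
  I14: { [B → , , . /], [B → , . , /] }  — shift
  I15: { [B → B . F], [F → . /], [L → , B . /] }  — shift
  I16: { [L → , y .] }  — reduce
  I17: { [F → / .], [L → , B / .] }  — 2 reduces

I1 contains reduce item [D → , .] and shift items [B → . , , /], [B → , . , /], [L → , . y] — shift-reduce conflict.
I2 contains reduce item [L → B .] and shift item [F → . /] — shift-reduce conflict.
I8 contains reduce item [D → y y B .] and shift item [F → . /] — shift-reduce conflict.

Answer: Yes — I1: [D → , .] vs [B → . , , /]; I2: [L → B .] vs [F → . /]; I8: [D → y y B .] vs [F → . /]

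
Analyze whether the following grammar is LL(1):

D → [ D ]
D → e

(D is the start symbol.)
Yes, the grammar is LL(1).

A grammar is LL(1) if for each non-terminal N with multiple productions, the predict sets of those productions are pairwise disjoint, where PREDICT(N → α) = (FIRST(α) \ {ε}) ∪ (FOLLOW(N) if α ⇒* ε).

For D:
  PREDICT(D → '[' D ']') = { '[' }
  PREDICT(D → e) = { 'e' }

All predict sets are disjoint. The grammar IS LL(1).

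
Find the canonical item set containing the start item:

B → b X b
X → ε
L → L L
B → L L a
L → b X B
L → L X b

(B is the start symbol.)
{ [B → . L L a], [B → . b X b], [B' → . B], [L → . L L], [L → . L X b], [L → . b X B] }

First, augment the grammar with B' → B
I₀ = CLOSURE({ [B' → . B] }):
  [B' → . B] has the dot before B: add [B → . b X b], [B → . L L a]
  [B → . L L a] has the dot before L: add [L → . L L], [L → . b X B], [L → . L X b]
No further items can be added.

I₀ = { [B → . L L a], [B → . b X b], [B' → . B], [L → . L L], [L → . L X b], [L → . b X B] }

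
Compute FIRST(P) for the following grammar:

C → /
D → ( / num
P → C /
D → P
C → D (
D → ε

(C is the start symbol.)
FIRST sets of the other non-terminals involved (by the same procedure, iterated to a fixed point):
  FIRST(C) = { '(', '/' }

From P → C /:
  - C is a non-terminal: add FIRST(C) \ {ε} = { '(', '/' }
    C is not nullable, so stop

Collecting: FIRST(P) = { '(', '/' }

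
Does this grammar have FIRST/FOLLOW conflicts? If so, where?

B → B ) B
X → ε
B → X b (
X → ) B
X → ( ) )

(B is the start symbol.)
No FIRST/FOLLOW conflicts.

Nullable non-terminals: X.

X: nullable alternative(s) X → ε; FOLLOW(X) = { 'b' }
  X → ε: FIRST \ {ε} = { } — this is the only nullable alternative, skip
  X → ) B: FIRST \ {ε} = { ')' } — disjoint from FOLLOW(X)
  X → ( ) ): FIRST \ {ε} = { '(' } — disjoint from FOLLOW(X)

B has no nullable alternative, so no FIRST/FOLLOW check is needed there.

No FIRST/FOLLOW conflicts found.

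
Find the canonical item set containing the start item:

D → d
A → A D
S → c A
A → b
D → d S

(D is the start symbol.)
{ [D → . d S], [D → . d], [D' → . D] }

First, augment the grammar with D' → D
I₀ = CLOSURE({ [D' → . D] }):
  [D' → . D] has the dot before D: add [D → . d], [D → . d S]
No further items can be added.

I₀ = { [D → . d S], [D → . d], [D' → . D] }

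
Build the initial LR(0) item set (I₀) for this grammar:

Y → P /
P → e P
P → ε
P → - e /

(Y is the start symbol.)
First, augment the grammar with Y' → Y
I₀ = CLOSURE({ [Y' → . Y] }):
  [Y' → . Y] has the dot before Y: add [Y → . P /]
  [Y → . P /] has the dot before P: add [P → . e P], [P → .], [P → . - e /]
No further items can be added.

I₀ = { [P → . - e /], [P → . e P], [P → .], [Y → . P /], [Y' → . Y] }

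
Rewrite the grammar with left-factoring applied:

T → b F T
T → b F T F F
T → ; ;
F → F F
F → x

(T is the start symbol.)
Left-factoring transforms A → αβ₁ | αβ₂ into A → αA' and A' → β₁ | β₂
(α is the longest common prefix among the alternatives). Repeat until
no nonterminal has two alternatives with a common prefix.

Round 1: T has alternatives sharing prefix 'b F T'. Introduce T': T → b F T T'
  Add: T' → ε
  Add: T' → F F

No remaining common prefixes — done.

Resulting grammar:
T → b F T T'
T' → ε
T' → F F
T → ; ;
F → F F
F → x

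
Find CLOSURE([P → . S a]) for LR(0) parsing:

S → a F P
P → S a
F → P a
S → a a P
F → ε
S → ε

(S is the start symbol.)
Start with: [P → . S a]
  [P → . S a] has the dot before S: add [S → . a F P], [S → . a a P], [S → .]
No further items can be added.

CLOSURE = { [P → . S a], [S → . a F P], [S → . a a P], [S → .] }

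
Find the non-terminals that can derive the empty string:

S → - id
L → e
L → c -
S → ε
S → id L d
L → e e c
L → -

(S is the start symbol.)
{ 'S' }

ε-productions: S → ε
So S is immediately nullable.
No further non-terminal can be added: every production for the remaining non-terminals contains a terminal or a non-nullable non-terminal.
Nullable = { 'S' }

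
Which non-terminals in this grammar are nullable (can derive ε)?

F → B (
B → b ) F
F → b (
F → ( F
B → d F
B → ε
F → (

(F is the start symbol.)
A non-terminal is nullable if it can derive ε (the empty string): either it has an ε-production, or it has a production whose right-hand side consists entirely of nullable non-terminals.

ε-productions: B → ε
So B is immediately nullable.
No further non-terminal can be added: every production for the remaining non-terminals contains a terminal or a non-nullable non-terminal.
Nullable = { 'B' }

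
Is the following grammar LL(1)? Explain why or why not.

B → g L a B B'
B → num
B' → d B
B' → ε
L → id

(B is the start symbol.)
No. Predict set conflict for B': { 'd' }

A grammar is LL(1) if for each non-terminal N with multiple productions, the predict sets of those productions are pairwise disjoint, where PREDICT(N → α) = (FIRST(α) \ {ε}) ∪ (FOLLOW(N) if α ⇒* ε).

Relevant sets:
  FOLLOW(B') = { $, 'd' }

For B:
  PREDICT(B → g L a B B') = { 'g' }
  PREDICT(B → num) = { 'num' }
For B':
  PREDICT(B' → d B) = { 'd' }
  PREDICT(B' → ε) = { $, 'd' }
L has a single production, so nothing to check there.

Conflict found: Predict set conflict for B': { 'd' }
The grammar is NOT LL(1).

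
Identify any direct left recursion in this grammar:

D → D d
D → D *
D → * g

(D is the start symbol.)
Direct left recursion occurs when N → N α for some non-terminal N (the right-hand side begins with the left-hand side itself).

D → D d: LEFT RECURSIVE (starts with D)
D → D *: LEFT RECURSIVE (starts with D)
D → * g: starts with '*'

The grammar has direct left recursion on: D.

Answer: Yes, D is left-recursive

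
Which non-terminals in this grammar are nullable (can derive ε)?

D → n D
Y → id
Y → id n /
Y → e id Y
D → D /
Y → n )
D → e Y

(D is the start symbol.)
None

A non-terminal is nullable if it can derive ε (the empty string): either it has an ε-production, or it has a production whose right-hand side consists entirely of nullable non-terminals.

There are no ε-productions, so no non-terminal can derive ε.
No non-terminals are nullable.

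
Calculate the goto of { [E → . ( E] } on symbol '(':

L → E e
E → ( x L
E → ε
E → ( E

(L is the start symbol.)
GOTO(I, '(') = CLOSURE({ [A → αX.β] : [A → α.Xβ] ∈ I, X = '(' })

Items with dot before '(', with the dot advanced:
  [E → . ( E] → [E → ( . E]
Closure of the advanced items:
  [E → ( . E] has the dot before E: add [E → . ( x L], [E → .], [E → . ( E]

GOTO = { [E → ( . E], [E → . ( E], [E → . ( x L], [E → .] }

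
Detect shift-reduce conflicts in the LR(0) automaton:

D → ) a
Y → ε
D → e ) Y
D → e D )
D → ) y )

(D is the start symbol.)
Augment with D' → D and build the canonical LR(0) collection (I0 = CLOSURE({[D' → . D]}), then GOTO on every symbol after a dot until no new states appear). It has 11 states:
  I0: { [D → . ) a], [D → . ) y )], [D → . e ) Y], [D → . e D )], [D' → . D] }  — shift
  I1: { [D → ) . a], [D → ) . y )] }  — shift
  I2: { [D' → D .] }  — accept
  I3: { [D → . ) a], [D → . ) y )], [D → . e ) Y], [D → . e D )], [D → e . ) Y], [D → e . D )] }  — shift
  I4: { [D → ) . a], [D → ) . y )], [D → e ) . Y], [Y → .] }  — shift, reduce
  I5: { [D → e D . )] }  — shift
  I6: { [D → e D ) .] }  — reduce
  I7: { [D → e ) Y .] }  — reduce
  I8: { [D → ) a .] }  — reduce
  I9: { [D → ) y . )] }  — shift
  I10: { [D → ) y ) .] }  — reduce

I4 contains reduce item [Y → .] and shift items [D → ) . a], [D → ) . y )] — shift-reduce conflict.

Answer: Yes — I4: [Y → .] vs [D → ) . a]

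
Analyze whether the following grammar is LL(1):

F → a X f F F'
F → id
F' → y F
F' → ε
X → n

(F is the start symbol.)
Relevant sets:
  FOLLOW(F') = { $, 'y' }

For F:
  PREDICT(F → a X f F F') = { 'a' }
  PREDICT(F → id) = { 'id' }
For F':
  PREDICT(F' → y F) = { 'y' }
  PREDICT(F' → ε) = { $, 'y' }
X has a single production, so nothing to check there.

Conflict found: Predict set conflict for F': { 'y' }
The grammar is NOT LL(1).

Answer: No. Predict set conflict for F': { 'y' }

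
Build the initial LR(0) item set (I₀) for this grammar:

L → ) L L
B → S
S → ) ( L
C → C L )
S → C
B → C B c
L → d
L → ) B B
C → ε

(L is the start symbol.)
First, augment the grammar with L' → L
I₀ = CLOSURE({ [L' → . L] }):
  [L' → . L] has the dot before L: add [L → . ) L L], [L → . d], [L → . ) B B]
No further items can be added.

I₀ = { [L → . ) B B], [L → . ) L L], [L → . d], [L' → . L] }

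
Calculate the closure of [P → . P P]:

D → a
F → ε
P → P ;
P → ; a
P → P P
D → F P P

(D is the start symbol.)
{ [P → . ; a], [P → . P ;], [P → . P P] }

To compute CLOSURE, for each item [A → α.Bβ] where B is a non-terminal, add [B → .γ] for all productions B → γ; repeat for the newly added items until nothing changes.

Start with: [P → . P P]
  [P → . P P] has the dot before P: add [P → . P ;], [P → . ; a]
No further items can be added.

CLOSURE = { [P → . ; a], [P → . P ;], [P → . P P] }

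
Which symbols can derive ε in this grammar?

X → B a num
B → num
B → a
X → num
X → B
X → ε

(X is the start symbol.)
{ 'X' }

A non-terminal is nullable if it can derive ε (the empty string): either it has an ε-production, or it has a production whose right-hand side consists entirely of nullable non-terminals.

ε-productions: X → ε
So X is immediately nullable.
No further non-terminal can be added: every production for the remaining non-terminals contains a terminal or a non-nullable non-terminal.
Nullable = { 'X' }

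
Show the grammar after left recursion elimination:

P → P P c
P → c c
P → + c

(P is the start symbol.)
P is directly left-recursive. The standard transformation for
  A → A α₁ | ... | A α_m | β₁ | ... | β_n
is
  A  → β₁ A' | ... | β_n A'
  A' → α₁ A' | ... | α_m A' | ε

P → c c becomes P → c c P'
P → + c becomes P → + c P'
P → P P c becomes P' → P c P'
Add P' → ε

Resulting grammar:
P → c c P'
P → + c P'
P' → P c P'
P' → ε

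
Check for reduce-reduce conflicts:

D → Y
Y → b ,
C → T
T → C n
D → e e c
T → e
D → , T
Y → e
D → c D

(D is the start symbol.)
Yes — I12: [C → T .] vs [D → , T .]

A reduce-reduce conflict occurs when an LR(0) state has two complete items [A → α .] and [B → β .] — both call for a reduction, and with no lookahead the parser cannot choose between them.

Augment with D' → D and build the canonical LR(0) collection (I0 = CLOSURE({[D' → . D]}), then GOTO on every symbol after a dot until no new states appear). It has 15 states:
  I0: { [D → . , T], [D → . Y], [D → . c D], [D → . e e c], [D' → . D], [Y → . b ,], [Y → . e] }  — shift
  I1: { [C → . T], [D → , . T], [T → . C n], [T → . e] }  — shift
  I2: { [D' → D .] }  — accept
  I3: { [D → Y .] }  — reduce
  I4: { [Y → b . ,] }  — shift
  I5: { [D → . , T], [D → . Y], [D → . c D], [D → . e e c], [D → c . D], [Y → . b ,], [Y → . e] }  — shift
  I6: { [D → e . e c], [Y → e .] }  — shift, reduce
  I7: { [D → e e . c] }  — shift
  I8: { [D → e e c .] }  — reduce
  I9: { [D → c D .] }  — reduce
  I10: { [Y → b , .] }  — reduce
  I11: { [T → C . n] }  — shift
  I12: { [C → T .], [D → , T .] }  — 2 reduces
  I13: { [T → e .] }  — reduce
  I14: { [T → C n .] }  — reduce

I12 contains complete items [C → T .], [D → , T .] — reduce-reduce conflict.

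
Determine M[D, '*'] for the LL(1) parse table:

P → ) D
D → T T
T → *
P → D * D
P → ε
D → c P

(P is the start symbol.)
To find M[D, '*'], we find productions for D where '*' is in the predict set (PREDICT(N → α) = (FIRST(α) \ {ε}) ∪ (FOLLOW(N) if α ⇒* ε)).

Relevant sets:
  FIRST(T) = { '*' }

D → T T: PREDICT = { '*' }
  '*' is in predict set, so this production goes in M[D, '*']
D → c P: PREDICT = { 'c' }

M[D, '*'] = D → T T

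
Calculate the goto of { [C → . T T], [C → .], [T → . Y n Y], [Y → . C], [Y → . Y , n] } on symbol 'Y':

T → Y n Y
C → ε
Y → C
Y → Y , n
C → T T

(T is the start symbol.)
{ [T → Y . n Y], [Y → Y . , n] }

GOTO(I, 'Y') = CLOSURE({ [A → αX.β] : [A → α.Xβ] ∈ I, X = 'Y' })

Items with dot before 'Y', with the dot advanced:
  [T → . Y n Y] → [T → Y . n Y]
  [Y → . Y , n] → [Y → Y . , n]
Closure adds nothing (no advanced item has the dot before a non-terminal).

GOTO = { [T → Y . n Y], [Y → Y . , n] }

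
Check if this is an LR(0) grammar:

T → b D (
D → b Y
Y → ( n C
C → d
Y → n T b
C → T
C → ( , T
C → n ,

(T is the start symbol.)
Augment with T' → T and build the canonical LR(0) collection (I0 = CLOSURE({[T' → . T]}), then GOTO on every symbol after a dot until no new states appear). It has 20 states:
  I0: { [T → . b D (], [T' → . T] }  — shift
  I1: { [T' → T .] }  — accept
  I2: { [D → . b Y], [T → b . D (] }  — shift
  I3: { [T → b D . (] }  — shift
  I4: { [D → b . Y], [Y → . ( n C], [Y → . n T b] }  — shift
  I5: { [Y → ( . n C] }  — shift
  I6: { [D → b Y .] }  — reduce
  I7: { [T → . b D (], [Y → n . T b] }  — shift
  I8: { [Y → n T . b] }  — shift
  I9: { [Y → n T b .] }  — reduce
  I10: { [C → . ( , T], [C → . T], [C → . d], [C → . n ,], [T → . b D (], [Y → ( n . C] }  — shift
  I11: { [C → ( . , T] }  — shift
  I12: { [Y → ( n C .] }  — reduce
  I13: { [C → T .] }  — reduce
  I14: { [C → d .] }  — reduce
  I15: { [C → n . ,] }  — shift
  I16: { [C → n , .] }  — reduce
  I17: { [C → ( , . T], [T → . b D (] }  — shift
  I18: { [C → ( , T .] }  — reduce
  I19: { [T → b D ( .] }  — reduce

Every state is either a pure shift/goto state or contains exactly one complete item and nothing to shift — no conflicts. The grammar is LR(0).

Answer: Yes, the grammar is LR(0)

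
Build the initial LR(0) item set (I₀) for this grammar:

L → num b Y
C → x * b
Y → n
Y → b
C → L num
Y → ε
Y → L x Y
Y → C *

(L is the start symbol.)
First, augment the grammar with L' → L
I₀ = CLOSURE({ [L' → . L] }):
  [L' → . L] has the dot before L: add [L → . num b Y]
No further items can be added.

I₀ = { [L → . num b Y], [L' → . L] }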